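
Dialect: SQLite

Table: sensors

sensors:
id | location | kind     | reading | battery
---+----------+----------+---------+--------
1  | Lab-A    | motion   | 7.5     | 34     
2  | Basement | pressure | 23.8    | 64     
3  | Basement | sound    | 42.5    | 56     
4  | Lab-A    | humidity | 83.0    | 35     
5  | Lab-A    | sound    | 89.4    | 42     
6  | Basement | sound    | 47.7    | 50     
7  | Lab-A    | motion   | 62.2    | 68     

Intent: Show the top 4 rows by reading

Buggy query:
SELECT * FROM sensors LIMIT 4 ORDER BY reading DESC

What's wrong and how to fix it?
Bug: ORDER BY cannot follow LIMIT; LIMIT is the final clause

Fix: Sort with ORDER BY, then apply LIMIT

Corrected query:
SELECT * FROM sensors ORDER BY reading DESC LIMIT 4

Result:
id | location | kind     | reading | battery
---+----------+----------+---------+--------
5  | Lab-A    | sound    | 89.4    | 42     
4  | Lab-A    | humidity | 83      | 35     
7  | Lab-A    | motion   | 62.2    | 68     
6  | Basement | sound    | 47.7    | 50     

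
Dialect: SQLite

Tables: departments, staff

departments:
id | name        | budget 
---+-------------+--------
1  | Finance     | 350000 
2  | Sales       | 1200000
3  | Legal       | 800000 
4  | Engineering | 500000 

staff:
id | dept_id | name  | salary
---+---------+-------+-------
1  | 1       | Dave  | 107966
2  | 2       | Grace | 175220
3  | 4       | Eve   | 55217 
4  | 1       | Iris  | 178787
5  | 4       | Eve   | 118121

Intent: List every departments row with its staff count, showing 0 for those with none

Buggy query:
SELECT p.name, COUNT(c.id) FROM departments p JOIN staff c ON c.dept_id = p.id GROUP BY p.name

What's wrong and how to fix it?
Bug: INNER JOIN drops departments rows that have no matching staff rows

Fix: Use LEFT JOIN so parents without children still appear (COUNT(c.id) gives 0)

Corrected query:
SELECT p.name, COUNT(c.id) FROM departments p LEFT JOIN staff c ON c.dept_id = p.id GROUP BY p.name

Result:
name        | COUNT(c.id)
------------+------------
Engineering | 2          
Finance     | 2          
Legal       | 0          
Sales       | 1          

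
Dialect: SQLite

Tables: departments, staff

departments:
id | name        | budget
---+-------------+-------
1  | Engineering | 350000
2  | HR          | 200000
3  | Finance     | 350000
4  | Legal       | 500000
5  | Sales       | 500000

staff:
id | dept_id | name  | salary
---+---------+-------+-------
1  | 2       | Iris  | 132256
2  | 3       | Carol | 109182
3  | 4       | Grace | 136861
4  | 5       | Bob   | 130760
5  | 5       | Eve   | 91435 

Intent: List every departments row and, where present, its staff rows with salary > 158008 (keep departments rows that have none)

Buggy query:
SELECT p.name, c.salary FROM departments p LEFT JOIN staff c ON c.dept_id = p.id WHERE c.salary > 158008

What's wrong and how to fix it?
Bug: Filtering c.salary in WHERE discards the NULL rows produced by LEFT JOIN, turning it into an inner join

Fix: Move the right-table condition into the ON clause so unmatched parents are kept

Corrected query:
SELECT p.name, c.salary FROM departments p LEFT JOIN staff c ON c.dept_id = p.id AND c.salary > 158008

Result:
name        | salary
------------+-------
Engineering | NULL  
HR          | NULL  
Finance     | NULL  
Legal       | NULL  
Sales       | NULL  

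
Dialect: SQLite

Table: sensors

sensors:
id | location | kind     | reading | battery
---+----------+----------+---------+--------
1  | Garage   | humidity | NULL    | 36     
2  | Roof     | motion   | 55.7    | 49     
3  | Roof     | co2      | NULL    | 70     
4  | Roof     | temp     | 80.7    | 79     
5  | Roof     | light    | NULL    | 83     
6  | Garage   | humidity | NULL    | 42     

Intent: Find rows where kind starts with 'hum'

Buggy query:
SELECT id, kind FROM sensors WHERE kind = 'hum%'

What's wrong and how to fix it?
Bug: Wildcards only work with LIKE; '=' treats '%' as a literal character

Fix: Replace '=' with LIKE so 'hum%' is treated as a pattern

Corrected query:
SELECT id, kind FROM sensors WHERE kind LIKE 'hum%'

Result:
id | kind    
---+---------
1  | humidity
6  | humidity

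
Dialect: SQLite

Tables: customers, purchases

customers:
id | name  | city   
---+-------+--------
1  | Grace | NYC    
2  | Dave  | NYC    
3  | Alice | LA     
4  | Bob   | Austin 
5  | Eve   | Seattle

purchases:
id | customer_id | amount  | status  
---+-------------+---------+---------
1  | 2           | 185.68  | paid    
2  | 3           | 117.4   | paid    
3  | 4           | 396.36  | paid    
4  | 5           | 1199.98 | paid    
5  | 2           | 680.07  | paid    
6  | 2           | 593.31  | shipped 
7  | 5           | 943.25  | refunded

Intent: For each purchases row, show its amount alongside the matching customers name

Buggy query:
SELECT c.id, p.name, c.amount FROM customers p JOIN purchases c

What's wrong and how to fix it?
Bug: Missing join condition: each purchases row is matched to all customers rows instead of just its own

Fix: Add ON c.customer_id = p.id to the JOIN

Corrected query:
SELECT c.id, p.name, c.amount FROM customers p JOIN purchases c ON c.customer_id = p.id

Result:
id | name  | amount 
---+-------+--------
1  | Dave  | 185.68 
2  | Alice | 117.4  
3  | Bob   | 396.36 
4  | Eve   | 1199.98
5  | Dave  | 680.07 
6  | Dave  | 593.31 
7  | Eve   | 943.25 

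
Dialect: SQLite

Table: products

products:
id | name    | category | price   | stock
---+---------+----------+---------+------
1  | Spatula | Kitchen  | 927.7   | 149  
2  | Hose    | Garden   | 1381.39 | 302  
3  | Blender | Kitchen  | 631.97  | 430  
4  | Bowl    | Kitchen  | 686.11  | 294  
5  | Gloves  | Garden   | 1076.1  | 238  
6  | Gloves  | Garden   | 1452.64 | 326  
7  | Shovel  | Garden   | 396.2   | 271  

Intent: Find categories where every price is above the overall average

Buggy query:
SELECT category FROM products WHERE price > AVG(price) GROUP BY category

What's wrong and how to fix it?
Bug: WHERE evaluates per row before aggregation, so AVG() is unavailable

Fix: Use a subquery for AVG and a HAVING MIN(...) filter so the condition holds for every row in the group

Corrected query:
SELECT category FROM products GROUP BY category HAVING MIN(price) > (SELECT AVG(price) FROM products)

Result:
(no rows)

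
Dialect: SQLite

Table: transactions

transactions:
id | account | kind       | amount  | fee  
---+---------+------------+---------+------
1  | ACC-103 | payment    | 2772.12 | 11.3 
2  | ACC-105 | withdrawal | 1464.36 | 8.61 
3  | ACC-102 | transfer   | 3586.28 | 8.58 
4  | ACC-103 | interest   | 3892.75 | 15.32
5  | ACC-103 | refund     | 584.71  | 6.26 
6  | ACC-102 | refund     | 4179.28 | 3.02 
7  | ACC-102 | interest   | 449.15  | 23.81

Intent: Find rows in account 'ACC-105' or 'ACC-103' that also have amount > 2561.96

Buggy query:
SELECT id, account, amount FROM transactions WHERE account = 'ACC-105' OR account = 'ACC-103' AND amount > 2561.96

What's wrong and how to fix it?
Bug: Without parentheses, AND is evaluated before OR, so the amount filter only applies to the 'ACC-103' branch

Fix: Add parentheses around the OR so the AND applies to both alternatives

Corrected query:
SELECT id, account, amount FROM transactions WHERE (account = 'ACC-105' OR account = 'ACC-103') AND amount > 2561.96

Result:
id | account | amount 
---+---------+--------
1  | ACC-103 | 2772.12
4  | ACC-103 | 3892.75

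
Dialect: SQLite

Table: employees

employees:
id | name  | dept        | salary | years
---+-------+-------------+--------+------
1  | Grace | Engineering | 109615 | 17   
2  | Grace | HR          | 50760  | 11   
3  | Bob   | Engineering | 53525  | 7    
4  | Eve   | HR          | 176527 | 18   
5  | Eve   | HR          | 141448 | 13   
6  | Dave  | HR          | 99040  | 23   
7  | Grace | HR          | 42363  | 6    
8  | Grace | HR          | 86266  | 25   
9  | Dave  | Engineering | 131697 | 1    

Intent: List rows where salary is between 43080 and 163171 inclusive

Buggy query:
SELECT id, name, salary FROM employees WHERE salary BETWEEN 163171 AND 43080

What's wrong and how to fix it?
Bug: The bounds are reversed; BETWEEN a AND b requires a <= b to match anything

Fix: Write BETWEEN 43080 AND 163171

Corrected query:
SELECT id, name, salary FROM employees WHERE salary BETWEEN 43080 AND 163171

Result:
id | name  | salary
---+-------+-------
1  | Grace | 109615
2  | Grace | 50760 
3  | Bob   | 53525 
5  | Eve   | 141448
6  | Dave  | 99040 
8  | Grace | 86266 
9  | Dave  | 131697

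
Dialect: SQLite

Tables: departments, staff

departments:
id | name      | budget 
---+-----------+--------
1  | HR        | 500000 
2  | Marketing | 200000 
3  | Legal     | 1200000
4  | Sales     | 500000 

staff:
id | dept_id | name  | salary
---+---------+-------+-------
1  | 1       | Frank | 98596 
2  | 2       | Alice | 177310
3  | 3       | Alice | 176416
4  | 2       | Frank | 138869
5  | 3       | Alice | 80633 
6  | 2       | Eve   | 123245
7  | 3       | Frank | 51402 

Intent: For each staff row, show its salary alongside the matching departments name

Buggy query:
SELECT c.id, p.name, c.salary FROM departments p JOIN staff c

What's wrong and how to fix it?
Bug: Missing join condition: each staff row is matched to all departments rows instead of just its own

Fix: Add ON c.dept_id = p.id to the JOIN

Corrected query:
SELECT c.id, p.name, c.salary FROM departments p JOIN staff c ON c.dept_id = p.id

Result:
id | name      | salary
---+-----------+-------
1  | HR        | 98596 
2  | Marketing | 177310
3  | Legal     | 176416
4  | Marketing | 138869
5  | Legal     | 80633 
6  | Marketing | 123245
7  | Legal     | 51402 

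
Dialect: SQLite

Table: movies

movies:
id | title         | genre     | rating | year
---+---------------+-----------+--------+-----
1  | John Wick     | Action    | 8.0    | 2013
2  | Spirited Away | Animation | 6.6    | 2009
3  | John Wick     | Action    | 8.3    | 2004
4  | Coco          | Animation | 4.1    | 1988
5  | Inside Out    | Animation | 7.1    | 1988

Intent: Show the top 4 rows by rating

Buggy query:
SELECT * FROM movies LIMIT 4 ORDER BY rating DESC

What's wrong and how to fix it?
Bug: ORDER BY cannot follow LIMIT; LIMIT is the final clause

Fix: Swap the clauses: ORDER BY first, then LIMIT

Corrected query:
SELECT * FROM movies ORDER BY rating DESC LIMIT 4

Result:
id | title         | genre     | rating | year
---+---------------+-----------+--------+-----
3  | John Wick     | Action    | 8.3    | 2004
1  | John Wick     | Action    | 8      | 2013
5  | Inside Out    | Animation | 7.1    | 1988
2  | Spirited Away | Animation | 6.6    | 2009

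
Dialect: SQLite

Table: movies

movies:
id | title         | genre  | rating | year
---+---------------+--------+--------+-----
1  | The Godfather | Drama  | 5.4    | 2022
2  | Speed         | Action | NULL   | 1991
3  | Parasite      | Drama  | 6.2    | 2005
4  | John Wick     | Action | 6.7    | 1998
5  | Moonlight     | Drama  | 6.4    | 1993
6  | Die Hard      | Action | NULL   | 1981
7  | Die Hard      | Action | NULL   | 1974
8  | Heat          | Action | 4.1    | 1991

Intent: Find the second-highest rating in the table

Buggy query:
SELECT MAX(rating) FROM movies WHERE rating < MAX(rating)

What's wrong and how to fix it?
Bug: The inner MAX is an aggregate inside WHERE, which is not allowed

Fix: Compute the overall MAX in a subquery, then take MAX of rows below it

Corrected query:
SELECT MAX(rating) FROM movies WHERE rating < (SELECT MAX(rating) FROM movies)

Result:
MAX(rating)
-----------
6.4        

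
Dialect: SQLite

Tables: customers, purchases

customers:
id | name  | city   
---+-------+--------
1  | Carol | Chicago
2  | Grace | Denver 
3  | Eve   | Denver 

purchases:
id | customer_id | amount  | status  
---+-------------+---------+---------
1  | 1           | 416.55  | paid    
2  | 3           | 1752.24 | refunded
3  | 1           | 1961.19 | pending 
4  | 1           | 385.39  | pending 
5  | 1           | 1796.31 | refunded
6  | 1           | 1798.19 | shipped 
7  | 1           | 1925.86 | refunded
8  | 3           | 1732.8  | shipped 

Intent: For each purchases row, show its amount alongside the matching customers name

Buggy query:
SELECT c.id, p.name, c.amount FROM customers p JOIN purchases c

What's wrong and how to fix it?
Bug: Missing join condition: each purchases row is matched to all customers rows instead of just its own

Fix: Add ON c.customer_id = p.id to the JOIN

Corrected query:
SELECT c.id, p.name, c.amount FROM customers p JOIN purchases c ON c.customer_id = p.id

Result:
id | name  | amount 
---+-------+--------
1  | Carol | 416.55 
2  | Eve   | 1752.24
3  | Carol | 1961.19
4  | Carol | 385.39 
5  | Carol | 1796.31
6  | Carol | 1798.19
7  | Carol | 1925.86
8  | Eve   | 1732.8 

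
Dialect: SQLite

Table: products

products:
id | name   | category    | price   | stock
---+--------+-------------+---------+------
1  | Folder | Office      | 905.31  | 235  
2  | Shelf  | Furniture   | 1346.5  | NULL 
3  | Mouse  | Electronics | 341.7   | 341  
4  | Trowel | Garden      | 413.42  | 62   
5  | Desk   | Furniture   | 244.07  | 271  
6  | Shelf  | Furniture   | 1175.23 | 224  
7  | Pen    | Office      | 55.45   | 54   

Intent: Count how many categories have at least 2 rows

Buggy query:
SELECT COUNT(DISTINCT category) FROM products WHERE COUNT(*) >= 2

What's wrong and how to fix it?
Bug: WHERE filters individual rows, not groups, so a group-level COUNT is invalid there

Fix: Use a subquery that GROUPs and filters with HAVING, then count its rows

Corrected query:
SELECT COUNT(*) FROM (SELECT category FROM products GROUP BY category HAVING COUNT(*) >= 2)

Result:
COUNT(*)
--------
2       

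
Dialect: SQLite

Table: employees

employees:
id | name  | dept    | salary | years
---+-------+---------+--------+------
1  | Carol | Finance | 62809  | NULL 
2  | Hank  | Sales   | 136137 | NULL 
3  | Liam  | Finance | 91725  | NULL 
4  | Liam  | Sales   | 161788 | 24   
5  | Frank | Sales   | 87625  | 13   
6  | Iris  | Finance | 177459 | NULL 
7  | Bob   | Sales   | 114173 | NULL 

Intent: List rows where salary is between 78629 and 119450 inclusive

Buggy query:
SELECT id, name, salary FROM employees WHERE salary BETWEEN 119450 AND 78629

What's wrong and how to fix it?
Bug: BETWEEN expects the lower bound first; with 119450 AND 78629 the range is empty

Fix: Swap the bounds so the smaller value comes first

Corrected query:
SELECT id, name, salary FROM employees WHERE salary BETWEEN 78629 AND 119450

Result:
id | name  | salary
---+-------+-------
3  | Liam  | 91725 
5  | Frank | 87625 
7  | Bob   | 114173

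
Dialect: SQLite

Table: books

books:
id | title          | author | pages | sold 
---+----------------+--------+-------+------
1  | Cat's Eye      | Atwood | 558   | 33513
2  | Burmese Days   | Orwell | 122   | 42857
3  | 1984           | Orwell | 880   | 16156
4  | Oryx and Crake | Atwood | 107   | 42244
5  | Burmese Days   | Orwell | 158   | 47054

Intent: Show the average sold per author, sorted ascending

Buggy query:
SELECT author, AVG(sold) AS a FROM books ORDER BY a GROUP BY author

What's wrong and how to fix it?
Bug: ORDER BY appears before GROUP BY; SQL clause order requires GROUP BY first

Fix: Move ORDER BY to the end, after GROUP BY

Corrected query:
SELECT author, AVG(sold) AS a FROM books GROUP BY author ORDER BY a

Result:
author | a           
-------+-------------
Orwell | 35355.666667
Atwood | 37878.5     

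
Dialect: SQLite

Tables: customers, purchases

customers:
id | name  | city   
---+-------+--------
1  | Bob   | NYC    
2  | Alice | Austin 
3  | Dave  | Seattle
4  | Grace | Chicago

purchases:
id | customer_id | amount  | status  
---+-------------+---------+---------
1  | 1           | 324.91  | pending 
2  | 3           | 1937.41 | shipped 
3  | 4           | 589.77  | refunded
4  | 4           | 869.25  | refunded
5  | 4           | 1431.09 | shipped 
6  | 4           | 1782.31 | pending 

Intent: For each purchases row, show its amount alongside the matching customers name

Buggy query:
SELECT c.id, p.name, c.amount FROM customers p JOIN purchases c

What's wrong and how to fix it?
Bug: JOIN with no ON clause produces a cartesian product; every purchases row pairs with every customers row

Fix: Add ON c.customer_id = p.id to the JOIN

Corrected query:
SELECT c.id, p.name, c.amount FROM customers p JOIN purchases c ON c.customer_id = p.id

Result:
id | name  | amount 
---+-------+--------
1  | Bob   | 324.91 
2  | Dave  | 1937.41
3  | Grace | 589.77 
4  | Grace | 869.25 
5  | Grace | 1431.09
6  | Grace | 1782.31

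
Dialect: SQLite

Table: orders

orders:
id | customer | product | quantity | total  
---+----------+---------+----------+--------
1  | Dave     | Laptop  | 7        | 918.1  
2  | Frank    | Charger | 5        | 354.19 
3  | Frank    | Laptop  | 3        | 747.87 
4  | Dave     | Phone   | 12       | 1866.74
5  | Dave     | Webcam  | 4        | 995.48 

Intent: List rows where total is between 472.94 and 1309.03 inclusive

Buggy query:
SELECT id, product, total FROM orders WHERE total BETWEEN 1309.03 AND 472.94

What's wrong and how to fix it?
Bug: The bounds are reversed; BETWEEN a AND b requires a <= b to match anything

Fix: Write BETWEEN 472.94 AND 1309.03

Corrected query:
SELECT id, product, total FROM orders WHERE total BETWEEN 472.94 AND 1309.03

Result:
id | product | total 
---+---------+-------
1  | Laptop  | 918.1 
3  | Laptop  | 747.87
5  | Webcam  | 995.48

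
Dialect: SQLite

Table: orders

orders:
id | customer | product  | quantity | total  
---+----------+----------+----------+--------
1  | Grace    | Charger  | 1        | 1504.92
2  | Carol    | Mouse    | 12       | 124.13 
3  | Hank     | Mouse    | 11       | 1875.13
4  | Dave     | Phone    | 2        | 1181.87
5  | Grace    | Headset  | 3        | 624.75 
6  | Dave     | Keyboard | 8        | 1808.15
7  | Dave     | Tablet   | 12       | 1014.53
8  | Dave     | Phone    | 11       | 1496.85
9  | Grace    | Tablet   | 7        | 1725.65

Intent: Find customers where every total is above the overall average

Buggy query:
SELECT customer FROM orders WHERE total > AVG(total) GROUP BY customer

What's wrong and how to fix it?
Bug: WHERE evaluates per row before aggregation, so AVG() is unavailable

Fix: Compute the overall average in a scalar subquery and compare each group's MIN against it in HAVING

Corrected query:
SELECT customer FROM orders GROUP BY customer HAVING MIN(total) > (SELECT AVG(total) FROM orders)

Result:
customer
--------
Hank    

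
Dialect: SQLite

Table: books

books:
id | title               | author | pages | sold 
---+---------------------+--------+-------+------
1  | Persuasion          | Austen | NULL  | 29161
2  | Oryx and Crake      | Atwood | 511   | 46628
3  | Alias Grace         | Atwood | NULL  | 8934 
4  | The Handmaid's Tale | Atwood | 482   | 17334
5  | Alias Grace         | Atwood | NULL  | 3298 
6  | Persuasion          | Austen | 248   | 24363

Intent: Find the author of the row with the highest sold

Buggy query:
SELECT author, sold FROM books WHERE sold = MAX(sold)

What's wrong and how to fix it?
Bug: WHERE is evaluated per row; an aggregate over the whole table isn't defined there

Fix: Use a subquery: WHERE sold = (SELECT MAX(sold) FROM books)

Corrected query:
SELECT author, sold FROM books WHERE sold = (SELECT MAX(sold) FROM books)

Result:
author | sold 
-------+------
Atwood | 46628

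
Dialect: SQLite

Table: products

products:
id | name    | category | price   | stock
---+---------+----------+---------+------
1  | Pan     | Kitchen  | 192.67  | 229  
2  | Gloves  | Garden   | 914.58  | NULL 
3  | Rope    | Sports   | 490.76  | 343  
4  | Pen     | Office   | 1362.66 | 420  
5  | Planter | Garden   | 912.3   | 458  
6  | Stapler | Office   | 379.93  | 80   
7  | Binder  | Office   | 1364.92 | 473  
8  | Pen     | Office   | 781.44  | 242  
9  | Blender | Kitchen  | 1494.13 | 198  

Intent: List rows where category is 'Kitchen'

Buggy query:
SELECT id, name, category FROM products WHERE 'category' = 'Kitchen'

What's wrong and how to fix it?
Bug: 'category' in single quotes is a string literal, not the column; the comparison is literal-vs-literal and never true

Fix: Remove the quotes around the column name (or use double quotes for an identifier)

Corrected query:
SELECT id, name, category FROM products WHERE category = 'Kitchen'

Result:
id | name    | category
---+---------+---------
1  | Pan     | Kitchen 
9  | Blender | Kitchen 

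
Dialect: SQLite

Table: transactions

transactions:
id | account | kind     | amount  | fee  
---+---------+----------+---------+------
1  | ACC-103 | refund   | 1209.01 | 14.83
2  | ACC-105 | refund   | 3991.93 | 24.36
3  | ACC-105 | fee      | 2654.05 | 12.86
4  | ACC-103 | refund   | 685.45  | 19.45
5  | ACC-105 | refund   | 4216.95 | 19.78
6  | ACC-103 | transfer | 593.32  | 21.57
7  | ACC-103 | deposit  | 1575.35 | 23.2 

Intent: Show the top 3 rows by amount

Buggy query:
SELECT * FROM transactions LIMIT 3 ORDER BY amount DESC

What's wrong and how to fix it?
Bug: LIMIT must come after ORDER BY

Fix: Sort with ORDER BY, then apply LIMIT

Corrected query:
SELECT * FROM transactions ORDER BY amount DESC LIMIT 3

Result:
id | account | kind   | amount  | fee  
---+---------+--------+---------+------
5  | ACC-105 | refund | 4216.95 | 19.78
2  | ACC-105 | refund | 3991.93 | 24.36
3  | ACC-105 | fee    | 2654.05 | 12.86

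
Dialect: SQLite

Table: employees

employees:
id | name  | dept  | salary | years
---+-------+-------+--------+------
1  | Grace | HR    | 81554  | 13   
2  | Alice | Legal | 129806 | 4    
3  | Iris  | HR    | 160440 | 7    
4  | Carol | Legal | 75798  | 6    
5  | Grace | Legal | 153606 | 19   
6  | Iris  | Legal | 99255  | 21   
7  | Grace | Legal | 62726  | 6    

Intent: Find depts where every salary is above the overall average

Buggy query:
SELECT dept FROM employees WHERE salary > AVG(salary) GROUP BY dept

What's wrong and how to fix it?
Bug: AVG() is an aggregate; it can't sit directly in WHERE

Fix: Compute the overall average in a scalar subquery and compare each group's MIN against it in HAVING

Corrected query:
SELECT dept FROM employees GROUP BY dept HAVING MIN(salary) > (SELECT AVG(salary) FROM employees)

Result:
(no rows)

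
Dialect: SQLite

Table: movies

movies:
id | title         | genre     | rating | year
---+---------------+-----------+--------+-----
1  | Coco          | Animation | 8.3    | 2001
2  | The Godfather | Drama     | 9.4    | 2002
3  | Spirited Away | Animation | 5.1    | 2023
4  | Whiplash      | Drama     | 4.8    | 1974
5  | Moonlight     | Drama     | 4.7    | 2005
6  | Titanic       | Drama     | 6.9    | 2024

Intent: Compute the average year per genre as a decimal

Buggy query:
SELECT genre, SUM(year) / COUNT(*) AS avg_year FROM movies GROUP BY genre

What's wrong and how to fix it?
Bug: Both operands are integers, so '/' performs integer division and truncates

Fix: Cast one side to REAL so the division keeps the fractional part

Corrected query:
SELECT genre, SUM(year) * 1.0 / COUNT(*) AS avg_year FROM movies GROUP BY genre

Result:
genre     | avg_year
----------+---------
Animation | 2012    
Drama     | 2001.25 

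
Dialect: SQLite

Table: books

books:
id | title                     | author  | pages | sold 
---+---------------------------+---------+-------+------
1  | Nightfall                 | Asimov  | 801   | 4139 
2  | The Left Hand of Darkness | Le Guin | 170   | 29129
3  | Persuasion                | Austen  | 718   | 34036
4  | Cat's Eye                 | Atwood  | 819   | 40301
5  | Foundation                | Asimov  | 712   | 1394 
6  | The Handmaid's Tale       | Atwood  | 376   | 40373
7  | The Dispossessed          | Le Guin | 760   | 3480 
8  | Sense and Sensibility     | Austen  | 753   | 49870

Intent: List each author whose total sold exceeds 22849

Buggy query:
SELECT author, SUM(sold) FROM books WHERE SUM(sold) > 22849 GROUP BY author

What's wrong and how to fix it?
Bug: WHERE runs before GROUP BY, so aggregates aren't available there

Fix: Use HAVING (which filters groups after aggregation) instead of WHERE

Corrected query:
SELECT author, SUM(sold) FROM books GROUP BY author HAVING SUM(sold) > 22849

Result:
author  | SUM(sold)
--------+----------
Atwood  | 80674    
Austen  | 83906    
Le Guin | 32609    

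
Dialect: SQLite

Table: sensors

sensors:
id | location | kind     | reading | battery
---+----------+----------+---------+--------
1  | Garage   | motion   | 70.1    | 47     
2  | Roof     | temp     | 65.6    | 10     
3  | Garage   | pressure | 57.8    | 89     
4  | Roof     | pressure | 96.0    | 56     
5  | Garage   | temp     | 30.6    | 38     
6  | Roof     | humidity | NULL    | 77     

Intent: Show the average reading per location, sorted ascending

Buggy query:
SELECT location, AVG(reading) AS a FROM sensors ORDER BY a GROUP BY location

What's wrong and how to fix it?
Bug: ORDER BY appears before GROUP BY; SQL clause order requires GROUP BY first

Fix: Reorder: SELECT … FROM … GROUP BY … ORDER BY …

Corrected query:
SELECT location, AVG(reading) AS a FROM sensors GROUP BY location ORDER BY a

Result:
location | a        
---------+----------
Garage   | 52.833333
Roof     | 80.8     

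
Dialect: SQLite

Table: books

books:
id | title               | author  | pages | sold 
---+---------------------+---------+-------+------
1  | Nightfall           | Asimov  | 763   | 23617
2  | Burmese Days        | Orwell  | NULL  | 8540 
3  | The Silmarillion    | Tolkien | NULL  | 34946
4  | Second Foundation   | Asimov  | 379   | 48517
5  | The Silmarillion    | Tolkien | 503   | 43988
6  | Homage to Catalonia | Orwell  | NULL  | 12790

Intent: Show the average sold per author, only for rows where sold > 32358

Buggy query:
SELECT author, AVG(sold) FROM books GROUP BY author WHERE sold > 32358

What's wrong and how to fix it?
Bug: Row-level WHERE must come before GROUP BY in the clause order

Fix: Move the WHERE clause before GROUP BY

Corrected query:
SELECT author, AVG(sold) FROM books WHERE sold > 32358 GROUP BY author

Result:
author  | AVG(sold)
--------+----------
Asimov  | 48517    
Tolkien | 39467    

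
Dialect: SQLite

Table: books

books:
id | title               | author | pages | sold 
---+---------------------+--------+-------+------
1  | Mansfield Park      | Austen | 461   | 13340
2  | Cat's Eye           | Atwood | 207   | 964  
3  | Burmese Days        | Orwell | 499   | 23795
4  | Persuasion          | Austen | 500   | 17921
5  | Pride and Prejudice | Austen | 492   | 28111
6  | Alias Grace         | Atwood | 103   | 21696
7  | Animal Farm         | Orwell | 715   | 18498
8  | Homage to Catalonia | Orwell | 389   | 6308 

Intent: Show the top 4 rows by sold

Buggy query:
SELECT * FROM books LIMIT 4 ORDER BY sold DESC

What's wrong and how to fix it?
Bug: ORDER BY cannot follow LIMIT; LIMIT is the final clause

Fix: Sort with ORDER BY, then apply LIMIT

Corrected query:
SELECT * FROM books ORDER BY sold DESC LIMIT 4

Result:
id | title               | author | pages | sold 
---+---------------------+--------+-------+------
5  | Pride and Prejudice | Austen | 492   | 28111
3  | Burmese Days        | Orwell | 499   | 23795
6  | Alias Grace         | Atwood | 103   | 21696
7  | Animal Farm         | Orwell | 715   | 18498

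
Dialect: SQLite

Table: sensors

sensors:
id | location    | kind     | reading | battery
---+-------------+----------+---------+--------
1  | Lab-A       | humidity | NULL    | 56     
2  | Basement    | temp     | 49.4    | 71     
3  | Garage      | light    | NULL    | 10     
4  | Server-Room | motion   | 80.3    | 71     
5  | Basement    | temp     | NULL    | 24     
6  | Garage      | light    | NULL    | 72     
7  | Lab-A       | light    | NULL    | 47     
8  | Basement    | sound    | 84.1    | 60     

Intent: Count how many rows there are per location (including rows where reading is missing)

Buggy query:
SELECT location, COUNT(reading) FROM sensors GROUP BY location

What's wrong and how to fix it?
Bug: COUNT(reading) skips NULLs, so groups with missing reading are undercounted

Fix: Replace COUNT(reading) with COUNT(*)

Corrected query:
SELECT location, COUNT(*) FROM sensors GROUP BY location

Result:
location    | COUNT(*)
------------+---------
Basement    | 3       
Garage      | 2       
Lab-A       | 2       
Server-Room | 1       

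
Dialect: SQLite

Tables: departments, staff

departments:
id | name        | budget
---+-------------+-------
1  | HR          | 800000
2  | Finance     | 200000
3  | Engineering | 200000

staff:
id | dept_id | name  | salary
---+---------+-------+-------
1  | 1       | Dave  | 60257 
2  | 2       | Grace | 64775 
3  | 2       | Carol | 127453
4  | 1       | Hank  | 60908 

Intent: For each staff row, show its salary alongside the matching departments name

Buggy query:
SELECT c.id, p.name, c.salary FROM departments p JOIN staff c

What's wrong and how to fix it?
Bug: Missing join condition: each staff row is matched to all departments rows instead of just its own

Fix: Add ON c.dept_id = p.id to the JOIN

Corrected query:
SELECT c.id, p.name, c.salary FROM departments p JOIN staff c ON c.dept_id = p.id

Result:
id | name    | salary
---+---------+-------
1  | HR      | 60257 
2  | Finance | 64775 
3  | Finance | 127453
4  | HR      | 60908 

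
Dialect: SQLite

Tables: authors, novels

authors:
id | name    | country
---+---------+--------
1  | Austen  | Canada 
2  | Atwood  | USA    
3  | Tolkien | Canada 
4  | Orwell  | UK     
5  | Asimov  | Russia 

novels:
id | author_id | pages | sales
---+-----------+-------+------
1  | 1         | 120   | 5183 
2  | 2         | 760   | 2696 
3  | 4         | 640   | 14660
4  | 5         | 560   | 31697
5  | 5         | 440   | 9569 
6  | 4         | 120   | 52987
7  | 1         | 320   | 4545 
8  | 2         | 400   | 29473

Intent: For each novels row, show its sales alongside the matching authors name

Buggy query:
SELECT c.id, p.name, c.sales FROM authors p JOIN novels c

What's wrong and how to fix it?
Bug: JOIN with no ON clause produces a cartesian product; every novels row pairs with every authors row

Fix: Add ON c.author_id = p.id to the JOIN

Corrected query:
SELECT c.id, p.name, c.sales FROM authors p JOIN novels c ON c.author_id = p.id

Result:
id | name   | sales
---+--------+------
1  | Austen | 5183 
2  | Atwood | 2696 
3  | Orwell | 14660
4  | Asimov | 31697
5  | Asimov | 9569 
6  | Orwell | 52987
7  | Austen | 4545 
8  | Atwood | 29473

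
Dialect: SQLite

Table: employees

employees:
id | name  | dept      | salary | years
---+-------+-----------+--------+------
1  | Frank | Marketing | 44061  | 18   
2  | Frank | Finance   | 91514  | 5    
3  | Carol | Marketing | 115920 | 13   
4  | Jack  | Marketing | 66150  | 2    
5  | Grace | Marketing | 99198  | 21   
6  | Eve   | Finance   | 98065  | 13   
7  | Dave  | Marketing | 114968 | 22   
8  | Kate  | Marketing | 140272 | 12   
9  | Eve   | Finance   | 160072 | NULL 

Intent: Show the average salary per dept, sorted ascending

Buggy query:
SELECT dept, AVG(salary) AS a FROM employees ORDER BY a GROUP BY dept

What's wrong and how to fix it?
Bug: ORDER BY appears before GROUP BY; SQL clause order requires GROUP BY first

Fix: Move ORDER BY to the end, after GROUP BY

Corrected query:
SELECT dept, AVG(salary) AS a FROM employees GROUP BY dept ORDER BY a

Result:
dept      | a            
----------+--------------
Marketing | 96761.5      
Finance   | 116550.333333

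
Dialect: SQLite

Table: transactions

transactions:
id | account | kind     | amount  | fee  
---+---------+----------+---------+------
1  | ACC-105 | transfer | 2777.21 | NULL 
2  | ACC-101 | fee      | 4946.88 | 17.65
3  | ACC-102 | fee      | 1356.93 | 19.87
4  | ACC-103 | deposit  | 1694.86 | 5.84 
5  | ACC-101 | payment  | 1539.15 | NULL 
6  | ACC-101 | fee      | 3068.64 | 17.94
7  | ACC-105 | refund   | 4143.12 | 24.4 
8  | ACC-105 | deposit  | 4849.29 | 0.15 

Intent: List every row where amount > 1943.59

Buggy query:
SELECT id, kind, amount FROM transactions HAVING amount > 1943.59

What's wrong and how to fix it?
Bug: HAVING filters the output of aggregation, but this query has no GROUP BY and no aggregate functions, so SQLite rejects it (HAVING clause on a non-aggregate query); the condition here is per row

Fix: Replace HAVING with WHERE since the condition applies to individual rows

Corrected query:
SELECT id, kind, amount FROM transactions WHERE amount > 1943.59

Result:
id | kind     | amount 
---+----------+--------
1  | transfer | 2777.21
2  | fee      | 4946.88
6  | fee      | 3068.64
7  | refund   | 4143.12
8  | deposit  | 4849.29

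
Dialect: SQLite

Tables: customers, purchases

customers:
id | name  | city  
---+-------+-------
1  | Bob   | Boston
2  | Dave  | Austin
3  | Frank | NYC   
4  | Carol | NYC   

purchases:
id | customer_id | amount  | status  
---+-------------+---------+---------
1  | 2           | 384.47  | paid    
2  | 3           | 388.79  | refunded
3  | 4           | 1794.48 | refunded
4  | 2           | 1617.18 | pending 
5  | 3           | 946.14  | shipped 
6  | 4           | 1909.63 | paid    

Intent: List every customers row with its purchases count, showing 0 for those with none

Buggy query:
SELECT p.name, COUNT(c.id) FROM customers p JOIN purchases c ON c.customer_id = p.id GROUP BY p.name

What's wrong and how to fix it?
Bug: An inner join excludes parents with zero children

Fix: Use LEFT JOIN so parents without children still appear (COUNT(c.id) gives 0)

Corrected query:
SELECT p.name, COUNT(c.id) FROM customers p LEFT JOIN purchases c ON c.customer_id = p.id GROUP BY p.name

Result:
name  | COUNT(c.id)
------+------------
Bob   | 0          
Carol | 2          
Dave  | 2          
Frank | 2          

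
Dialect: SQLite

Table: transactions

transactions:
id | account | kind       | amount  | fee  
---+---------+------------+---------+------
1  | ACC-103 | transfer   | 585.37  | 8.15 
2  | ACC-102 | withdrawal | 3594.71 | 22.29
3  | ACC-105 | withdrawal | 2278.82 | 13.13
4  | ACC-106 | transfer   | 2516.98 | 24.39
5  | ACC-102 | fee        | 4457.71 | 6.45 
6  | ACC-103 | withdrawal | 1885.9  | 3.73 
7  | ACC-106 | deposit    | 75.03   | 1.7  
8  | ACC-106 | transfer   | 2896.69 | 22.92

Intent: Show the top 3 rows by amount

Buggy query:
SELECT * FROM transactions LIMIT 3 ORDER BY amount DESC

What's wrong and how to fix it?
Bug: LIMIT must come after ORDER BY

Fix: Swap the clauses: ORDER BY first, then LIMIT

Corrected query:
SELECT * FROM transactions ORDER BY amount DESC LIMIT 3

Result:
id | account | kind       | amount  | fee  
---+---------+------------+---------+------
5  | ACC-102 | fee        | 4457.71 | 6.45 
2  | ACC-102 | withdrawal | 3594.71 | 22.29
8  | ACC-106 | transfer   | 2896.69 | 22.92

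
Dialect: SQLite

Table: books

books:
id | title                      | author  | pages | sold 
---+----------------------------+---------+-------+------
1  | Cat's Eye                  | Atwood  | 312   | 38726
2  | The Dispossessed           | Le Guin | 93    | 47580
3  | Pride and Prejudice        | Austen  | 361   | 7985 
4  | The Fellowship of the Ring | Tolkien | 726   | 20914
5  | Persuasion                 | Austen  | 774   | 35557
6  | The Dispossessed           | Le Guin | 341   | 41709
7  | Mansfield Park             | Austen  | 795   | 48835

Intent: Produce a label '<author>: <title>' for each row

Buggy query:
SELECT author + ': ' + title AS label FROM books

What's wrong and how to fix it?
Bug: SQLite uses || for string concatenation; + coerces text to numbers (yielding 0)

Fix: Replace + with || to concatenate text

Corrected query:
SELECT author || ': ' || title AS label FROM books

Result:
label                              
-----------------------------------
Atwood: Cat's Eye                  
Le Guin: The Dispossessed          
Austen: Pride and Prejudice        
Tolkien: The Fellowship of the Ring
Austen: Persuasion                 
Le Guin: The Dispossessed          
Austen: Mansfield Park             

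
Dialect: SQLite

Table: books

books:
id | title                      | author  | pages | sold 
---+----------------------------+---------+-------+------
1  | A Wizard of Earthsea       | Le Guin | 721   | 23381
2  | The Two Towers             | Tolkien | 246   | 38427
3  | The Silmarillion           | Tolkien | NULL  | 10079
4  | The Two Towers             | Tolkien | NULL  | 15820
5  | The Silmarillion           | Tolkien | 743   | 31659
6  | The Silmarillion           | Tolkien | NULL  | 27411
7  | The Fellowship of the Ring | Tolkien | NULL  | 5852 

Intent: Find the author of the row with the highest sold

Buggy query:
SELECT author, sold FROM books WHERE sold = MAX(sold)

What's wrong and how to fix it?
Bug: WHERE is evaluated per row; an aggregate over the whole table isn't defined there

Fix: Use a subquery: WHERE sold = (SELECT MAX(sold) FROM books)

Corrected query:
SELECT author, sold FROM books WHERE sold = (SELECT MAX(sold) FROM books)

Result:
author  | sold 
--------+------
Tolkien | 38427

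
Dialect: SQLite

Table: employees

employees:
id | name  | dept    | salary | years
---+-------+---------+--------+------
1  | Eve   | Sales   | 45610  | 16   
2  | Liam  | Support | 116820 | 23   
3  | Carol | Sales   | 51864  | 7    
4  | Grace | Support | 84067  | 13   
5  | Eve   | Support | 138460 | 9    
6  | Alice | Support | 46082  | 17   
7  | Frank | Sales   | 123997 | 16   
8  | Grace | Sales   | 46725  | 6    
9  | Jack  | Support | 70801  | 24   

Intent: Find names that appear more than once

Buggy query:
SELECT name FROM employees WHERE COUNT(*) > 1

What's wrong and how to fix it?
Bug: WHERE can't reference COUNT(*); aggregates are computed after WHERE

Fix: Group first, then use HAVING for the count condition

Corrected query:
SELECT name FROM employees GROUP BY name HAVING COUNT(*) > 1

Result:
name 
-----
Eve  
Grace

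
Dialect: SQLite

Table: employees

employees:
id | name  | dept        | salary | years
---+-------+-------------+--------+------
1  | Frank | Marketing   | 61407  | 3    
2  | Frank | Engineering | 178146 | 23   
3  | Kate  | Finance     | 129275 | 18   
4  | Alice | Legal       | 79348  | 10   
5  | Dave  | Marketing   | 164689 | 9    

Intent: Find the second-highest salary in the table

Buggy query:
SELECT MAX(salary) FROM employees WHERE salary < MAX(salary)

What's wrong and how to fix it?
Bug: The inner MAX is an aggregate inside WHERE, which is not allowed

Fix: Put the inner MAX in a scalar subquery

Corrected query:
SELECT MAX(salary) FROM employees WHERE salary < (SELECT MAX(salary) FROM employees)

Result:
MAX(salary)
-----------
164689     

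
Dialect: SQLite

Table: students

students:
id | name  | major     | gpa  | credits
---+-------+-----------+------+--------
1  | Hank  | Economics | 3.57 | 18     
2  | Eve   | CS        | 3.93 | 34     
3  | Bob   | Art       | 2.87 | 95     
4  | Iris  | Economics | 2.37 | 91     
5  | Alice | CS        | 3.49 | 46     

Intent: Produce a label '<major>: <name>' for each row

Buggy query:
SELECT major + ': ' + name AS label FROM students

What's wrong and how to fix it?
Bug: '+' is numeric addition; on text columns SQLite converts them to 0 instead of concatenating

Fix: Replace + with || to concatenate text

Corrected query:
SELECT major || ': ' || name AS label FROM students

Result:
label          
---------------
Economics: Hank
CS: Eve        
Art: Bob       
Economics: Iris
CS: Alice      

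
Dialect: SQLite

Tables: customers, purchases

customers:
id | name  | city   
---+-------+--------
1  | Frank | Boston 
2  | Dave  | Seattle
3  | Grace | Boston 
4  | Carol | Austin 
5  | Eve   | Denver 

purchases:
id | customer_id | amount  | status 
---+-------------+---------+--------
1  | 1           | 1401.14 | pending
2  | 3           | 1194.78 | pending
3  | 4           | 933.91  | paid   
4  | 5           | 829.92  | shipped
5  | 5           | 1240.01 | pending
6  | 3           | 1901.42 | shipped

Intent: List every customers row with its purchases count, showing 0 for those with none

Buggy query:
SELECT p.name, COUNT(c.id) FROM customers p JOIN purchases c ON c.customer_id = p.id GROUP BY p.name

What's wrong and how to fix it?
Bug: INNER JOIN drops customers rows that have no matching purchases rows

Fix: Use LEFT JOIN so parents without children still appear (COUNT(c.id) gives 0)

Corrected query:
SELECT p.name, COUNT(c.id) FROM customers p LEFT JOIN purchases c ON c.customer_id = p.id GROUP BY p.name

Result:
name  | COUNT(c.id)
------+------------
Carol | 1          
Dave  | 0          
Eve   | 2          
Frank | 1          
Grace | 2          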